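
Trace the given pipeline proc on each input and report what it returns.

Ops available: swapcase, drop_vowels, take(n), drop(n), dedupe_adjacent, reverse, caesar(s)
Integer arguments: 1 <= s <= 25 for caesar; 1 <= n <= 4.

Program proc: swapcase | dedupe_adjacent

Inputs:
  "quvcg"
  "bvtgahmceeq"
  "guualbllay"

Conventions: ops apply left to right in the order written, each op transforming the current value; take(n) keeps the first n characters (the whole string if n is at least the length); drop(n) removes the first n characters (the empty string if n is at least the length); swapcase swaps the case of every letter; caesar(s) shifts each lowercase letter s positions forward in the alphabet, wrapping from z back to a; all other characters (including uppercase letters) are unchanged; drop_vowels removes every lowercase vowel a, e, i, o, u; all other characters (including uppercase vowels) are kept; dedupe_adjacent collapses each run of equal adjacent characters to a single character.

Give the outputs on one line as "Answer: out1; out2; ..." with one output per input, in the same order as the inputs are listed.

"QUVCG"; "BVTGAHMCEQ"; "GUALBLAY"

Execution, op by op:
  "quvcg" -> "QUVCG" -> "QUVCG"
  "bvtgahmceeq" -> "BVTGAHMCEEQ" -> "BVTGAHMCEQ"
  "guualbllay" -> "GUUALBLLAY" -> "GUALBLAY"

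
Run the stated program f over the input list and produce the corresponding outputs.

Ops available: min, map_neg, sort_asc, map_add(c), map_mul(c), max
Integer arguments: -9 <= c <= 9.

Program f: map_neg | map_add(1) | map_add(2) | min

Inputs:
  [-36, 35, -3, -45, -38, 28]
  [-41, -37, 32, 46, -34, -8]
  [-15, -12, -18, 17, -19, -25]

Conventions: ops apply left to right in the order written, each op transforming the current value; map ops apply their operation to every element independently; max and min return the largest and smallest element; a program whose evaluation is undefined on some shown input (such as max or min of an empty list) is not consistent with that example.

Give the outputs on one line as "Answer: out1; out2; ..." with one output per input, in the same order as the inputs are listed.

Execution, op by op:
  [-36, 35, -3, -45, -38, 28] -> [36, -35, 3, 45, 38, -28] -> [37, -34, 4, 46, 39, -27] -> [39, -32, 6, 48, 41, -25] -> -32
  [-41, -37, 32, 46, -34, -8] -> [41, 37, -32, -46, 34, 8] -> [42, 38, -31, -45, 35, 9] -> [44, 40, -29, -43, 37, 11] -> -43
  [-15, -12, -18, 17, -19, -25] -> [15, 12, 18, -17, 19, 25] -> [16, 13, 19, -16, 20, 26] -> [18, 15, 21, -14, 22, 28] -> -14

-32; -43; -14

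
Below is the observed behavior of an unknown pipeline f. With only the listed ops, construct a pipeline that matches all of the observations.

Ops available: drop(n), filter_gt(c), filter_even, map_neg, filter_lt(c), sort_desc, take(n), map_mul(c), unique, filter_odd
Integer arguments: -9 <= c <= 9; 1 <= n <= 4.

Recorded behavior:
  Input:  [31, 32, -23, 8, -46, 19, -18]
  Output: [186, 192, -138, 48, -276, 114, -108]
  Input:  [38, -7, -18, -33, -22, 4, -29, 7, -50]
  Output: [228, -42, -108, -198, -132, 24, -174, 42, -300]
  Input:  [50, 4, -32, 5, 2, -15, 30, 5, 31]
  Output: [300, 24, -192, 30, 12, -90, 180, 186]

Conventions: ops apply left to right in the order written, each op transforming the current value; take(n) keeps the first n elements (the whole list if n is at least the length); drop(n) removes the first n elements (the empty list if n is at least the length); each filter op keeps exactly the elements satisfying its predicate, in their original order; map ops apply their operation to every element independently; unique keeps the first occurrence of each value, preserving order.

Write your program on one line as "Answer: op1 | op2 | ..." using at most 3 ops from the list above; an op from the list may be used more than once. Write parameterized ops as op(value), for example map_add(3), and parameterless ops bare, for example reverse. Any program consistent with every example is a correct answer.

unique | map_mul(6)

Check, running the answer program on each example:
  [31, 32, -23, 8, -46, 19, -18] -> [31, 32, -23, 8, -46, 19, -18] -> [186, 192, -138, 48, -276, 114, -108]
  [38, -7, -18, -33, -22, 4, -29, 7, -50] -> [38, -7, -18, -33, -22, 4, -29, 7, -50] -> [228, -42, -108, -198, -132, 24, -174, 42, -300]
  [50, 4, -32, 5, 2, -15, 30, 5, 31] -> [50, 4, -32, 5, 2, -15, 30, 31] -> [300, 24, -192, 30, 12, -90, 180, 186]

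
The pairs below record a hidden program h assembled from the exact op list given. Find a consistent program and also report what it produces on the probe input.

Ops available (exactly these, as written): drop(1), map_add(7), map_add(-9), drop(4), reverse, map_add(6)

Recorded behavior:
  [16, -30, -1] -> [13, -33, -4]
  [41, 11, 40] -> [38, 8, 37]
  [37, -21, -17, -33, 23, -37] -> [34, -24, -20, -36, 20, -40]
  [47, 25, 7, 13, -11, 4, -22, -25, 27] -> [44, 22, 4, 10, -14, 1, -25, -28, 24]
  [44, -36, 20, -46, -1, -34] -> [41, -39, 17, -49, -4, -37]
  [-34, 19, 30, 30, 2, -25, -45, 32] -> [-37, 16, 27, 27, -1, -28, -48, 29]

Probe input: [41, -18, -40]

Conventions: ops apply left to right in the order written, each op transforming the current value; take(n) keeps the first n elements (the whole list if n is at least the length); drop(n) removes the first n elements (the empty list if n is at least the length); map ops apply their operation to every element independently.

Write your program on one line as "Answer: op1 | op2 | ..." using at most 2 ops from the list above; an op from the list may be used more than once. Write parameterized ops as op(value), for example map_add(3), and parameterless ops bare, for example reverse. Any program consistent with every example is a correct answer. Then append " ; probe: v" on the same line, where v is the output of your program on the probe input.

map_add(-9) | map_add(6) ; probe: [38, -21, -43]

Check, running the answer program on each example:
  [16, -30, -1] -> [7, -39, -10] -> [13, -33, -4]
  [41, 11, 40] -> [32, 2, 31] -> [38, 8, 37]
  [37, -21, -17, -33, 23, -37] -> [28, -30, -26, -42, 14, -46] -> [34, -24, -20, -36, 20, -40]
  [47, 25, 7, 13, -11, 4, -22, -25, 27] -> [38, 16, -2, 4, -20, -5, -31, -34, 18] -> [44, 22, 4, 10, -14, 1, -25, -28, 24]
  [44, -36, 20, -46, -1, -34] -> [35, -45, 11, -55, -10, -43] -> [41, -39, 17, -49, -4, -37]
  [-34, 19, 30, 30, 2, -25, -45, 32] -> [-43, 10, 21, 21, -7, -34, -54, 23] -> [-37, 16, 27, 27, -1, -28, -48, 29]
  probe: [41, -18, -40] -> [32, -27, -49] -> [38, -21, -43]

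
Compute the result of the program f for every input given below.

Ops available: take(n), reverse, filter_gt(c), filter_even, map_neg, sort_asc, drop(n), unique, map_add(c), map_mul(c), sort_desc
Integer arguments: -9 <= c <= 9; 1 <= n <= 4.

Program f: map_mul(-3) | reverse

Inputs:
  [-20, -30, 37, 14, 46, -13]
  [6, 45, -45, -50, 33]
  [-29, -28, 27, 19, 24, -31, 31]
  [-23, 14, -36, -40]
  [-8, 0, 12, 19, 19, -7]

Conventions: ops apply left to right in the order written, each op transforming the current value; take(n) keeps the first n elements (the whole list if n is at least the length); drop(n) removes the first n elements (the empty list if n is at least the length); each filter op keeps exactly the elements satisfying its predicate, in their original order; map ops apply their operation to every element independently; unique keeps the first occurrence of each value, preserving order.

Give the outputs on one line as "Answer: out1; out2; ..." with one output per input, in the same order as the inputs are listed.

[39, -138, -42, -111, 90, 60]; [-99, 150, 135, -135, -18]; [-93, 93, -72, -57, -81, 84, 87]; [120, 108, -42, 69]; [21, -57, -57, -36, 0, 24]

Execution, op by op:
  [-20, -30, 37, 14, 46, -13] -> [60, 90, -111, -42, -138, 39] -> [39, -138, -42, -111, 90, 60]
  [6, 45, -45, -50, 33] -> [-18, -135, 135, 150, -99] -> [-99, 150, 135, -135, -18]
  [-29, -28, 27, 19, 24, -31, 31] -> [87, 84, -81, -57, -72, 93, -93] -> [-93, 93, -72, -57, -81, 84, 87]
  [-23, 14, -36, -40] -> [69, -42, 108, 120] -> [120, 108, -42, 69]
  [-8, 0, 12, 19, 19, -7] -> [24, 0, -36, -57, -57, 21] -> [21, -57, -57, -36, 0, 24]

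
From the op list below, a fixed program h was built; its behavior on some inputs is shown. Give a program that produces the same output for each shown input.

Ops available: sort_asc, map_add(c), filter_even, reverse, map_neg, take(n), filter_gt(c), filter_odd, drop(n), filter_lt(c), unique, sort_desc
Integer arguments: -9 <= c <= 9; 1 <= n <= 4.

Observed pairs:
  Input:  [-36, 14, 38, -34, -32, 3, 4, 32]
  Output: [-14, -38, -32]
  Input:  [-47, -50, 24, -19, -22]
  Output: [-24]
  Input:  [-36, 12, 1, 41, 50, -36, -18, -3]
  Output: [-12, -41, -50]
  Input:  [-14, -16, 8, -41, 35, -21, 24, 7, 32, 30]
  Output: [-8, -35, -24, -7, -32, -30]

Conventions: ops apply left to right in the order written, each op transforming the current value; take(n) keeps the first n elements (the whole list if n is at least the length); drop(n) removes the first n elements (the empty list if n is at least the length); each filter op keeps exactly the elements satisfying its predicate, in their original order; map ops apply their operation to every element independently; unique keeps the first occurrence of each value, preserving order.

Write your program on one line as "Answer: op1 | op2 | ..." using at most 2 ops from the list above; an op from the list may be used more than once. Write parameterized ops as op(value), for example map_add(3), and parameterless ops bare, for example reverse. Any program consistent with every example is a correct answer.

map_neg | filter_lt(-4)

Check, running the answer program on each example:
  [-36, 14, 38, -34, -32, 3, 4, 32] -> [36, -14, -38, 34, 32, -3, -4, -32] -> [-14, -38, -32]
  [-47, -50, 24, -19, -22] -> [47, 50, -24, 19, 22] -> [-24]
  [-36, 12, 1, 41, 50, -36, -18, -3] -> [36, -12, -1, -41, -50, 36, 18, 3] -> [-12, -41, -50]
  [-14, -16, 8, -41, 35, -21, 24, 7, 32, 30] -> [14, 16, -8, 41, -35, 21, -24, -7, -32, -30] -> [-8, -35, -24, -7, -32, -30]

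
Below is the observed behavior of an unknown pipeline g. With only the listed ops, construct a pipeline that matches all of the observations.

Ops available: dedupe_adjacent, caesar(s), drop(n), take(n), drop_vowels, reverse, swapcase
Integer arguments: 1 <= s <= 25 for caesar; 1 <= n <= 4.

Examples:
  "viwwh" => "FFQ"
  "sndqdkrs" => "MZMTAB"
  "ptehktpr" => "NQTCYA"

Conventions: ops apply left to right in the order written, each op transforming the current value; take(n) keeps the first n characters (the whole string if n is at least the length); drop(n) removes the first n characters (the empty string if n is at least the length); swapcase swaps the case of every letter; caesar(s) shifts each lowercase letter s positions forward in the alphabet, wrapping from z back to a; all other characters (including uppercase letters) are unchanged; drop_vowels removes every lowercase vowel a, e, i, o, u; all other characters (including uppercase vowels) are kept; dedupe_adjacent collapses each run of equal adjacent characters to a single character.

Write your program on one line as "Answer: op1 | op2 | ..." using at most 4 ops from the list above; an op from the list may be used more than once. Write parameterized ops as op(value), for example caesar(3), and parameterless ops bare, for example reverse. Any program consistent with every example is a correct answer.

caesar(3) | caesar(6) | drop(2) | swapcase

Check, running the answer program on each example:
  "viwwh" -> "ylzzk" -> "erffq" -> "ffq" -> "FFQ"
  "sndqdkrs" -> "vqgtgnuv" -> "bwmzmtab" -> "mzmtab" -> "MZMTAB"
  "ptehktpr" -> "swhknwsu" -> "ycnqtcya" -> "nqtcya" -> "NQTCYA"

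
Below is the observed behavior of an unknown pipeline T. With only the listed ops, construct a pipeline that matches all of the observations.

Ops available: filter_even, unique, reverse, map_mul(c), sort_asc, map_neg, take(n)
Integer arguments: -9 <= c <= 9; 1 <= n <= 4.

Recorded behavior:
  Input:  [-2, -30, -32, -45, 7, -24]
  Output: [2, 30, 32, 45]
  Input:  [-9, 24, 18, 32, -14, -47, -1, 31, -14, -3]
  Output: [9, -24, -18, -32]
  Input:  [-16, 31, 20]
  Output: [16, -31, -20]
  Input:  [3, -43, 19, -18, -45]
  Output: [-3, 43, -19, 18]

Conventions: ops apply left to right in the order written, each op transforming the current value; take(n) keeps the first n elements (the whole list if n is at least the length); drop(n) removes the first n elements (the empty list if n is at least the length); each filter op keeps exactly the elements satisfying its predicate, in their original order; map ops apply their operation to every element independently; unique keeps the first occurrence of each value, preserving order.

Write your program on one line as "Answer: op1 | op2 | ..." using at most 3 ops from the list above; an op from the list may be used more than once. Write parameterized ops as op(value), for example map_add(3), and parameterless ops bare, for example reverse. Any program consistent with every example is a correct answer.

unique | map_neg | take(4)

Check, running the answer program on each example:
  [-2, -30, -32, -45, 7, -24] -> [-2, -30, -32, -45, 7, -24] -> [2, 30, 32, 45, -7, 24] -> [2, 30, 32, 45]
  [-9, 24, 18, 32, -14, -47, -1, 31, -14, -3] -> [-9, 24, 18, 32, -14, -47, -1, 31, -3] -> [9, -24, -18, -32, 14, 47, 1, -31, 3] -> [9, -24, -18, -32]
  [-16, 31, 20] -> [-16, 31, 20] -> [16, -31, -20] -> [16, -31, -20]
  [3, -43, 19, -18, -45] -> [3, -43, 19, -18, -45] -> [-3, 43, -19, 18, 45] -> [-3, 43, -19, 18]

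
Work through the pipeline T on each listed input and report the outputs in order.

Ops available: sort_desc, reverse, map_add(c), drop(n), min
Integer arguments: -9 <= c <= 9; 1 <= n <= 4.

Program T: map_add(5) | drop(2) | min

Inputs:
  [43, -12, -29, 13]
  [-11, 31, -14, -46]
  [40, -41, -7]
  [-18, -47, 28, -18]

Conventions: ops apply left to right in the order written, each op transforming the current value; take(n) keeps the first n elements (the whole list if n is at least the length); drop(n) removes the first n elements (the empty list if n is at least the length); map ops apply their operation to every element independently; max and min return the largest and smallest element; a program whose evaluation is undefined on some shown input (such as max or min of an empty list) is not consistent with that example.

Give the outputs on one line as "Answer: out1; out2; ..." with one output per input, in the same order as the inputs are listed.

-24; -41; -2; -13

Execution, op by op:
  [43, -12, -29, 13] -> [48, -7, -24, 18] -> [-24, 18] -> -24
  [-11, 31, -14, -46] -> [-6, 36, -9, -41] -> [-9, -41] -> -41
  [40, -41, -7] -> [45, -36, -2] -> [-2] -> -2
  [-18, -47, 28, -18] -> [-13, -42, 33, -13] -> [33, -13] -> -13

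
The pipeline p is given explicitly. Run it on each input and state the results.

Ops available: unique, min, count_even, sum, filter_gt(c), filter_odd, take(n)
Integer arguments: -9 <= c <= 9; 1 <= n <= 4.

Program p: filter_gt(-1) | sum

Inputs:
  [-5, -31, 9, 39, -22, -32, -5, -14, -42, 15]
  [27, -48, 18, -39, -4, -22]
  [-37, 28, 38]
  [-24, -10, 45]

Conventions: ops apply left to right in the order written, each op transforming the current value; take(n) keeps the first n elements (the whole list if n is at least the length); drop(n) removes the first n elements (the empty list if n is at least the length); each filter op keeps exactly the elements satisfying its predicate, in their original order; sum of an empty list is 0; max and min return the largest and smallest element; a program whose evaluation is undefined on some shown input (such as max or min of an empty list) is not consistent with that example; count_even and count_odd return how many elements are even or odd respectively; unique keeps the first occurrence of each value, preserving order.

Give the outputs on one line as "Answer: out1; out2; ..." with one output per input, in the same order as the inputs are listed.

63; 45; 66; 45

Execution, op by op:
  [-5, -31, 9, 39, -22, -32, -5, -14, -42, 15] -> [9, 39, 15] -> 63
  [27, -48, 18, -39, -4, -22] -> [27, 18] -> 45
  [-37, 28, 38] -> [28, 38] -> 66
  [-24, -10, 45] -> [45] -> 45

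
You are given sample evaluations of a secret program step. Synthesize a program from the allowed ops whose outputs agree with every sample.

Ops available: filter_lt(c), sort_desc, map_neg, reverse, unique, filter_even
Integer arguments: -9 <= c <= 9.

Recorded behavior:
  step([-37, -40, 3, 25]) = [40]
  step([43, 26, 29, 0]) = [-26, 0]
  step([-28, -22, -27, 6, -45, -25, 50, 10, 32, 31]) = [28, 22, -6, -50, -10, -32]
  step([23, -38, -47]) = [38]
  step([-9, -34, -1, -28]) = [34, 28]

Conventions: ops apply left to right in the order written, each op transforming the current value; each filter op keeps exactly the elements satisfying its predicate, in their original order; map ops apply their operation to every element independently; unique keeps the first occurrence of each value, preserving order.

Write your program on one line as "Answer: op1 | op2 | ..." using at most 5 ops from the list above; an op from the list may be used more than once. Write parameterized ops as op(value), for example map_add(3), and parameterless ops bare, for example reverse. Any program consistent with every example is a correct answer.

reverse | map_neg | reverse | filter_even

Check, running the answer program on each example:
  [-37, -40, 3, 25] -> [25, 3, -40, -37] -> [-25, -3, 40, 37] -> [37, 40, -3, -25] -> [40]
  [43, 26, 29, 0] -> [0, 29, 26, 43] -> [0, -29, -26, -43] -> [-43, -26, -29, 0] -> [-26, 0]
  [-28, -22, -27, 6, -45, -25, 50, 10, 32, 31] -> [31, 32, 10, 50, -25, -45, 6, -27, -22, -28] -> [-31, -32, -10, -50, 25, 45, -6, 27, 22, 28] -> [28, 22, 27, -6, 45, 25, -50, -10, -32, -31] -> [28, 22, -6, -50, -10, -32]
  [23, -38, -47] -> [-47, -38, 23] -> [47, 38, -23] -> [-23, 38, 47] -> [38]
  [-9, -34, -1, -28] -> [-28, -1, -34, -9] -> [28, 1, 34, 9] -> [9, 34, 1, 28] -> [34, 28]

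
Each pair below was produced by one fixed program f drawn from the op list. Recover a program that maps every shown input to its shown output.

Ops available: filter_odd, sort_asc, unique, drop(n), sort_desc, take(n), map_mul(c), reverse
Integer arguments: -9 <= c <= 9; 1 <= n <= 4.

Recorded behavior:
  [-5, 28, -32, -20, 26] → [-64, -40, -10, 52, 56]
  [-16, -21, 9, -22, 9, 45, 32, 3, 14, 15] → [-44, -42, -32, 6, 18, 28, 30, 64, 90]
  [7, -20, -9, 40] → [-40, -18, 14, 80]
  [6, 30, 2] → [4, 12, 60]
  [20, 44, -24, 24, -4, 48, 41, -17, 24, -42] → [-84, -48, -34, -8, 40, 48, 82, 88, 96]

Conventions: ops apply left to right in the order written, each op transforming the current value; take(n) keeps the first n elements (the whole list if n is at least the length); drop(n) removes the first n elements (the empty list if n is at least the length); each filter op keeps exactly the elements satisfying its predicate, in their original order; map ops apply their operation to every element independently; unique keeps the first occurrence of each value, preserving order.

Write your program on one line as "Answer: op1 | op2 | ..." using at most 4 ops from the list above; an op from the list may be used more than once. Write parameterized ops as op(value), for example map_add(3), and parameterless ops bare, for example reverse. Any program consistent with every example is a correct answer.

unique | sort_desc | map_mul(2) | sort_asc

Check, running the answer program on each example:
  [-5, 28, -32, -20, 26] -> [-5, 28, -32, -20, 26] -> [28, 26, -5, -20, -32] -> [56, 52, -10, -40, -64] -> [-64, -40, -10, 52, 56]
  [-16, -21, 9, -22, 9, 45, 32, 3, 14, 15] -> [-16, -21, 9, -22, 45, 32, 3, 14, 15] -> [45, 32, 15, 14, 9, 3, -16, -21, -22] -> [90, 64, 30, 28, 18, 6, -32, -42, -44] -> [-44, -42, -32, 6, 18, 28, 30, 64, 90]
  [7, -20, -9, 40] -> [7, -20, -9, 40] -> [40, 7, -9, -20] -> [80, 14, -18, -40] -> [-40, -18, 14, 80]
  [6, 30, 2] -> [6, 30, 2] -> [30, 6, 2] -> [60, 12, 4] -> [4, 12, 60]
  [20, 44, -24, 24, -4, 48, 41, -17, 24, -42] -> [20, 44, -24, 24, -4, 48, 41, -17, -42] -> [48, 44, 41, 24, 20, -4, -17, -24, -42] -> [96, 88, 82, 48, 40, -8, -34, -48, -84] -> [-84, -48, -34, -8, 40, 48, 82, 88, 96]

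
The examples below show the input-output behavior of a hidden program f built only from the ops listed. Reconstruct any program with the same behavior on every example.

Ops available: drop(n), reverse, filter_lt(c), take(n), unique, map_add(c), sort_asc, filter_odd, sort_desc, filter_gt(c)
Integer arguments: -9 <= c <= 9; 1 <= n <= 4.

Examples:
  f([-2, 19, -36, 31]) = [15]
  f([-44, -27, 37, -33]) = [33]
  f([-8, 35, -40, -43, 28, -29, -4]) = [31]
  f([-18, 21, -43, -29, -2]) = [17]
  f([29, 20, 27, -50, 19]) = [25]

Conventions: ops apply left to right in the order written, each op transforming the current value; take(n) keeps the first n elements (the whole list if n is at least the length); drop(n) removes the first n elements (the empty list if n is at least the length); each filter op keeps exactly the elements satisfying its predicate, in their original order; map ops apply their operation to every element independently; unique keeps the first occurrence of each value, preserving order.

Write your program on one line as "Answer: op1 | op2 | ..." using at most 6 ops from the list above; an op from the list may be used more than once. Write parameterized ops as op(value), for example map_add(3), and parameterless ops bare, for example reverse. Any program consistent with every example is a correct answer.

filter_gt(-5) | take(2) | sort_asc | filter_odd | map_add(-4)

Check, running the answer program on each example:
  [-2, 19, -36, 31] -> [-2, 19, 31] -> [-2, 19] -> [-2, 19] -> [19] -> [15]
  [-44, -27, 37, -33] -> [37] -> [37] -> [37] -> [37] -> [33]
  [-8, 35, -40, -43, 28, -29, -4] -> [35, 28, -4] -> [35, 28] -> [28, 35] -> [35] -> [31]
  [-18, 21, -43, -29, -2] -> [21, -2] -> [21, -2] -> [-2, 21] -> [21] -> [17]
  [29, 20, 27, -50, 19] -> [29, 20, 27, 19] -> [29, 20] -> [20, 29] -> [29] -> [25]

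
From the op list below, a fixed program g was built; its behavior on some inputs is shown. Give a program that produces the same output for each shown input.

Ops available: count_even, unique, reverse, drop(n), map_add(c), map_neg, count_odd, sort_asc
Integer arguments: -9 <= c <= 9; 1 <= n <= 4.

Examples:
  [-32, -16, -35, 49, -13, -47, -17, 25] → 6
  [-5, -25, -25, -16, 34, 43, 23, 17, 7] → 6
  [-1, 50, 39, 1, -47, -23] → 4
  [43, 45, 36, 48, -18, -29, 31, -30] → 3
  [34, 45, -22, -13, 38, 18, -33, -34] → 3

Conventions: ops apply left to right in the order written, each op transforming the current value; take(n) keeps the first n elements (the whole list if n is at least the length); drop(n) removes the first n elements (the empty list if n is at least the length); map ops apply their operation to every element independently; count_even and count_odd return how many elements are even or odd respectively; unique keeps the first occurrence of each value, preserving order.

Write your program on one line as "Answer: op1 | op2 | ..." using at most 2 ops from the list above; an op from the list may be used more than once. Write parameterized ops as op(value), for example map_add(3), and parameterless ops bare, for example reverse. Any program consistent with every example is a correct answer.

drop(1) | count_odd

Check, running the answer program on each example:
  [-32, -16, -35, 49, -13, -47, -17, 25] -> [-16, -35, 49, -13, -47, -17, 25] -> 6
  [-5, -25, -25, -16, 34, 43, 23, 17, 7] -> [-25, -25, -16, 34, 43, 23, 17, 7] -> 6
  [-1, 50, 39, 1, -47, -23] -> [50, 39, 1, -47, -23] -> 4
  [43, 45, 36, 48, -18, -29, 31, -30] -> [45, 36, 48, -18, -29, 31, -30] -> 3
  [34, 45, -22, -13, 38, 18, -33, -34] -> [45, -22, -13, 38, 18, -33, -34] -> 3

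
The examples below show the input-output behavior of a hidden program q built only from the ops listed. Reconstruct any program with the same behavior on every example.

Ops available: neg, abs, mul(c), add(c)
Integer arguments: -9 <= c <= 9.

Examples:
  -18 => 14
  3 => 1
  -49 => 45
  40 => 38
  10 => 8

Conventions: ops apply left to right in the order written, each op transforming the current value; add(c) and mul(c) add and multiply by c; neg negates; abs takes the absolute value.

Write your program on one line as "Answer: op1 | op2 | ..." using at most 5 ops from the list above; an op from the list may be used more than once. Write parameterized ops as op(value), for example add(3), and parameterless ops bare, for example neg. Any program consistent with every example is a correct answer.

neg | add(-1) | abs | add(-3)

Check, running the answer program on each example:
  -18 -> 18 -> 17 -> 17 -> 14
  3 -> -3 -> -4 -> 4 -> 1
  -49 -> 49 -> 48 -> 48 -> 45
  40 -> -40 -> -41 -> 41 -> 38
  10 -> -10 -> -11 -> 11 -> 8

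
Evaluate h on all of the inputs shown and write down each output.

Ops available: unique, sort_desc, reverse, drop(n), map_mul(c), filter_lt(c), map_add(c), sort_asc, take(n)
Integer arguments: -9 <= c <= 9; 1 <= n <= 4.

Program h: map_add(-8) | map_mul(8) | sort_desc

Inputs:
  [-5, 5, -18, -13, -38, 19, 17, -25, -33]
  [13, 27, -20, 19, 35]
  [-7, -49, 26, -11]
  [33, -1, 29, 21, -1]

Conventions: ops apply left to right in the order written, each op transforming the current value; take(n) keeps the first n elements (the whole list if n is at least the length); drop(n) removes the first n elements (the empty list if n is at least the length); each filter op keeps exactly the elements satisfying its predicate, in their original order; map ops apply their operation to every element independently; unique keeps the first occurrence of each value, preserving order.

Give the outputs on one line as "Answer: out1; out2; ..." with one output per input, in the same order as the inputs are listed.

[88, 72, -24, -104, -168, -208, -264, -328, -368]; [216, 152, 88, 40, -224]; [144, -120, -152, -456]; [200, 168, 104, -72, -72]

Execution, op by op:
  [-5, 5, -18, -13, -38, 19, 17, -25, -33] -> [-13, -3, -26, -21, -46, 11, 9, -33, -41] -> [-104, -24, -208, -168, -368, 88, 72, -264, -328] -> [88, 72, -24, -104, -168, -208, -264, -328, -368]
  [13, 27, -20, 19, 35] -> [5, 19, -28, 11, 27] -> [40, 152, -224, 88, 216] -> [216, 152, 88, 40, -224]
  [-7, -49, 26, -11] -> [-15, -57, 18, -19] -> [-120, -456, 144, -152] -> [144, -120, -152, -456]
  [33, -1, 29, 21, -1] -> [25, -9, 21, 13, -9] -> [200, -72, 168, 104, -72] -> [200, 168, 104, -72, -72]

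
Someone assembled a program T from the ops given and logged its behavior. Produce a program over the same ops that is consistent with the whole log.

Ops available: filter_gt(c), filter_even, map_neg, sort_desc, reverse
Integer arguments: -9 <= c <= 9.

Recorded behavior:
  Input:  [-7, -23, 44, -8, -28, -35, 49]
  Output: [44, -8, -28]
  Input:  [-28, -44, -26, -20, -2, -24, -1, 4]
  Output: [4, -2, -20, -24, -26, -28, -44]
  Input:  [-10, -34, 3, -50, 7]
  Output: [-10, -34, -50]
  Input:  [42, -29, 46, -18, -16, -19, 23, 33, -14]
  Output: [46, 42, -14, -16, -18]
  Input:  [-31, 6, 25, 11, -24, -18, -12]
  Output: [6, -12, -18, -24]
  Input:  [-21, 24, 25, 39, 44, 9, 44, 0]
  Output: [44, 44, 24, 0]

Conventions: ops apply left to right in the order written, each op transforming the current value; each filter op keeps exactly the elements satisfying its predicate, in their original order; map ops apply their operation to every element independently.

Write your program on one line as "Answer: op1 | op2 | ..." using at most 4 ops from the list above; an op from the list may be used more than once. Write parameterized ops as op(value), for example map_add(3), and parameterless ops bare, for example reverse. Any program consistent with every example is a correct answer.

filter_even | reverse | sort_desc

Check, running the answer program on each example:
  [-7, -23, 44, -8, -28, -35, 49] -> [44, -8, -28] -> [-28, -8, 44] -> [44, -8, -28]
  [-28, -44, -26, -20, -2, -24, -1, 4] -> [-28, -44, -26, -20, -2, -24, 4] -> [4, -24, -2, -20, -26, -44, -28] -> [4, -2, -20, -24, -26, -28, -44]
  [-10, -34, 3, -50, 7] -> [-10, -34, -50] -> [-50, -34, -10] -> [-10, -34, -50]
  [42, -29, 46, -18, -16, -19, 23, 33, -14] -> [42, 46, -18, -16, -14] -> [-14, -16, -18, 46, 42] -> [46, 42, -14, -16, -18]
  [-31, 6, 25, 11, -24, -18, -12] -> [6, -24, -18, -12] -> [-12, -18, -24, 6] -> [6, -12, -18, -24]
  [-21, 24, 25, 39, 44, 9, 44, 0] -> [24, 44, 44, 0] -> [0, 44, 44, 24] -> [44, 44, 24, 0]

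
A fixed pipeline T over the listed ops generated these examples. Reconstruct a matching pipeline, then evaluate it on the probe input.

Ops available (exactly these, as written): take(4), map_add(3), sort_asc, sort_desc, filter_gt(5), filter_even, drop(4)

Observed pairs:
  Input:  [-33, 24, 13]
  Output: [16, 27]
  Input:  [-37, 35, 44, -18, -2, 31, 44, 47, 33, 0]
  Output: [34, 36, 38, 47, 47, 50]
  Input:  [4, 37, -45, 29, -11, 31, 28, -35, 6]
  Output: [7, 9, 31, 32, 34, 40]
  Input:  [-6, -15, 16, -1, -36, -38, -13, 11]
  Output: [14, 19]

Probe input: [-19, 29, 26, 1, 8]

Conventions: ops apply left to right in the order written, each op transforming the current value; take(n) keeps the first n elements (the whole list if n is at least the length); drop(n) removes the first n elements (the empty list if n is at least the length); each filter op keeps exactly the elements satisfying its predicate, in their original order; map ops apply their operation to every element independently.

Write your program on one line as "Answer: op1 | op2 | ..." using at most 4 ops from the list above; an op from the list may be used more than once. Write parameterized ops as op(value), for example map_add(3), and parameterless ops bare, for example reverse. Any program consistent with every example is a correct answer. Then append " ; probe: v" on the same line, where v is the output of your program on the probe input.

map_add(3) | sort_asc | filter_gt(5) ; probe: [11, 29, 32]

Check, running the answer program on each example:
  [-33, 24, 13] -> [-30, 27, 16] -> [-30, 16, 27] -> [16, 27]
  [-37, 35, 44, -18, -2, 31, 44, 47, 33, 0] -> [-34, 38, 47, -15, 1, 34, 47, 50, 36, 3] -> [-34, -15, 1, 3, 34, 36, 38, 47, 47, 50] -> [34, 36, 38, 47, 47, 50]
  [4, 37, -45, 29, -11, 31, 28, -35, 6] -> [7, 40, -42, 32, -8, 34, 31, -32, 9] -> [-42, -32, -8, 7, 9, 31, 32, 34, 40] -> [7, 9, 31, 32, 34, 40]
  [-6, -15, 16, -1, -36, -38, -13, 11] -> [-3, -12, 19, 2, -33, -35, -10, 14] -> [-35, -33, -12, -10, -3, 2, 14, 19] -> [14, 19]
  probe: [-19, 29, 26, 1, 8] -> [-16, 32, 29, 4, 11] -> [-16, 4, 11, 29, 32] -> [11, 29, 32]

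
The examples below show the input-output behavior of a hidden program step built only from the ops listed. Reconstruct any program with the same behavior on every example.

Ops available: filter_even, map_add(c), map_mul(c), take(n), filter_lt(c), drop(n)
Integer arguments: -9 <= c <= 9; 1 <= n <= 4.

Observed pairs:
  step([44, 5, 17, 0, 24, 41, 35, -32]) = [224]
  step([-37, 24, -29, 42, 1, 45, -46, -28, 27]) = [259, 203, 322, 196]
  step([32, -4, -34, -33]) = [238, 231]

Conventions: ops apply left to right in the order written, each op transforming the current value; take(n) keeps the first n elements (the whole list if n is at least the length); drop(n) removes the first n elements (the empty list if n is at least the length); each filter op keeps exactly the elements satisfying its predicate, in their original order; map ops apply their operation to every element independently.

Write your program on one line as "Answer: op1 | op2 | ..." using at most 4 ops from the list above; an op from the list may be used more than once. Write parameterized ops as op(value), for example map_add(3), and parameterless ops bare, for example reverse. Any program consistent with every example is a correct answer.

filter_lt(-3) | filter_lt(-4) | map_mul(-7)

Check, running the answer program on each example:
  [44, 5, 17, 0, 24, 41, 35, -32] -> [-32] -> [-32] -> [224]
  [-37, 24, -29, 42, 1, 45, -46, -28, 27] -> [-37, -29, -46, -28] -> [-37, -29, -46, -28] -> [259, 203, 322, 196]
  [32, -4, -34, -33] -> [-4, -34, -33] -> [-34, -33] -> [238, 231]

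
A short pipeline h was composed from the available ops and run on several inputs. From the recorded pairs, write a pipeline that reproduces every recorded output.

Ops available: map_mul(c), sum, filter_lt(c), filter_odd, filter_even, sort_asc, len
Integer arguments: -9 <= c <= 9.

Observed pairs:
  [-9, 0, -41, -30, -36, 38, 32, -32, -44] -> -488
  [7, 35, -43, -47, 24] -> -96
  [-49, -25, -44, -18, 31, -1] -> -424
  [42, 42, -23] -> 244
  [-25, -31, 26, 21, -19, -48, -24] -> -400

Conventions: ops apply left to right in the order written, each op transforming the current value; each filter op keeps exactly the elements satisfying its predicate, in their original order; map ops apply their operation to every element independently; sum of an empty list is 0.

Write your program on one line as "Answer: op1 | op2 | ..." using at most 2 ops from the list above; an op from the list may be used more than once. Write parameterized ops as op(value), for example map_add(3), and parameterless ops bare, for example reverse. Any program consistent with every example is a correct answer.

map_mul(4) | sum

Check, running the answer program on each example:
  [-9, 0, -41, -30, -36, 38, 32, -32, -44] -> [-36, 0, -164, -120, -144, 152, 128, -128, -176] -> -488
  [7, 35, -43, -47, 24] -> [28, 140, -172, -188, 96] -> -96
  [-49, -25, -44, -18, 31, -1] -> [-196, -100, -176, -72, 124, -4] -> -424
  [42, 42, -23] -> [168, 168, -92] -> 244
  [-25, -31, 26, 21, -19, -48, -24] -> [-100, -124, 104, 84, -76, -192, -96] -> -400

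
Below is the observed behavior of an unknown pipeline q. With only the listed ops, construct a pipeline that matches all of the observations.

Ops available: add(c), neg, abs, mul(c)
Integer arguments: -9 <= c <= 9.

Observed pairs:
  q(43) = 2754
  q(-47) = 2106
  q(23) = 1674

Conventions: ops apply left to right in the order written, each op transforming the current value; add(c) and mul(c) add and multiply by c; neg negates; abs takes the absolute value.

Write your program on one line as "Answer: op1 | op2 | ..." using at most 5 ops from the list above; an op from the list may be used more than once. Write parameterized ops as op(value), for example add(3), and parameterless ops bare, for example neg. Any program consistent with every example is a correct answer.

add(7) | mul(-6) | add(-6) | mul(-9) | abs

Check, running the answer program on each example:
  43 -> 50 -> -300 -> -306 -> 2754 -> 2754
  -47 -> -40 -> 240 -> 234 -> -2106 -> 2106
  23 -> 30 -> -180 -> -186 -> 1674 -> 1674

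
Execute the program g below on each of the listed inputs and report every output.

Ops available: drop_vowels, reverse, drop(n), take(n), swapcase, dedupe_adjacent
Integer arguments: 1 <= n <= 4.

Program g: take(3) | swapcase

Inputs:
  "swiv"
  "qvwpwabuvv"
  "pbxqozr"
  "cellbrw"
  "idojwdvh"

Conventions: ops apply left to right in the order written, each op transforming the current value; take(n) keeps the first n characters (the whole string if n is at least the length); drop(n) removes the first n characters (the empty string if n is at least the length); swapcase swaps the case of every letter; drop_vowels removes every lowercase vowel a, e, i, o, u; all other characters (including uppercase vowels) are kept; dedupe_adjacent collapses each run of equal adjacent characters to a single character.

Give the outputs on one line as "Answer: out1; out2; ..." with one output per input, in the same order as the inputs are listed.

Execution, op by op:
  "swiv" -> "swi" -> "SWI"
  "qvwpwabuvv" -> "qvw" -> "QVW"
  "pbxqozr" -> "pbx" -> "PBX"
  "cellbrw" -> "cel" -> "CEL"
  "idojwdvh" -> "ido" -> "IDO"

"SWI"; "QVW"; "PBX"; "CEL"; "IDO"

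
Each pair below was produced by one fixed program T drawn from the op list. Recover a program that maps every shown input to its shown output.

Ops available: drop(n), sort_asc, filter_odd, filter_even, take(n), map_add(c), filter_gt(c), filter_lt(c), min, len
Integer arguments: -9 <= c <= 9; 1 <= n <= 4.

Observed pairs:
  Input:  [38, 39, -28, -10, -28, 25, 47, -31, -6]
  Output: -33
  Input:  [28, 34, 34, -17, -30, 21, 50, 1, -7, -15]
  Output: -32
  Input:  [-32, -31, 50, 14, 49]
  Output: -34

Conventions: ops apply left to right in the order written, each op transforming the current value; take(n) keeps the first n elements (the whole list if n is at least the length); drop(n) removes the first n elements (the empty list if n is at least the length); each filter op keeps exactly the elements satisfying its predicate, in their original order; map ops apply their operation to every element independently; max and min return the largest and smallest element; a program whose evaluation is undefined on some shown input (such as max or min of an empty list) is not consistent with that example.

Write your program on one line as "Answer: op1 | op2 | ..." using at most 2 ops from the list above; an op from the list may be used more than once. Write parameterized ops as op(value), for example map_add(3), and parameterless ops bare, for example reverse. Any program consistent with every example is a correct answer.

map_add(-2) | min

Check, running the answer program on each example:
  [38, 39, -28, -10, -28, 25, 47, -31, -6] -> [36, 37, -30, -12, -30, 23, 45, -33, -8] -> -33
  [28, 34, 34, -17, -30, 21, 50, 1, -7, -15] -> [26, 32, 32, -19, -32, 19, 48, -1, -9, -17] -> -32
  [-32, -31, 50, 14, 49] -> [-34, -33, 48, 12, 47] -> -34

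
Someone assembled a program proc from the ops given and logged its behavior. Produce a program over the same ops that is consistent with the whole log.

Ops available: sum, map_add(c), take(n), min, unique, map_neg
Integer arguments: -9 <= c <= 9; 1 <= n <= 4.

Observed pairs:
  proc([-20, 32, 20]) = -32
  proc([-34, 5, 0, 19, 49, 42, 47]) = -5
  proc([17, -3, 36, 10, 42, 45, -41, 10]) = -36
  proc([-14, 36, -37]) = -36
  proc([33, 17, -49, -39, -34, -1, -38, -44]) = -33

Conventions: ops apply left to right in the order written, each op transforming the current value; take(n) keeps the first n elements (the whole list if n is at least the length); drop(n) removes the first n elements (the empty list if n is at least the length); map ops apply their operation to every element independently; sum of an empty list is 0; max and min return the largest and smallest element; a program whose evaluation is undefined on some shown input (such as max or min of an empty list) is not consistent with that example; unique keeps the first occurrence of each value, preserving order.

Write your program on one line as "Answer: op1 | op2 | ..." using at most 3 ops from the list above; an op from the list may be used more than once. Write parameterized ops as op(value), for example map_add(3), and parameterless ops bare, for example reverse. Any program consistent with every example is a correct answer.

take(3) | map_neg | min

Check, running the answer program on each example:
  [-20, 32, 20] -> [-20, 32, 20] -> [20, -32, -20] -> -32
  [-34, 5, 0, 19, 49, 42, 47] -> [-34, 5, 0] -> [34, -5, 0] -> -5
  [17, -3, 36, 10, 42, 45, -41, 10] -> [17, -3, 36] -> [-17, 3, -36] -> -36
  [-14, 36, -37] -> [-14, 36, -37] -> [14, -36, 37] -> -36
  [33, 17, -49, -39, -34, -1, -38, -44] -> [33, 17, -49] -> [-33, -17, 49] -> -33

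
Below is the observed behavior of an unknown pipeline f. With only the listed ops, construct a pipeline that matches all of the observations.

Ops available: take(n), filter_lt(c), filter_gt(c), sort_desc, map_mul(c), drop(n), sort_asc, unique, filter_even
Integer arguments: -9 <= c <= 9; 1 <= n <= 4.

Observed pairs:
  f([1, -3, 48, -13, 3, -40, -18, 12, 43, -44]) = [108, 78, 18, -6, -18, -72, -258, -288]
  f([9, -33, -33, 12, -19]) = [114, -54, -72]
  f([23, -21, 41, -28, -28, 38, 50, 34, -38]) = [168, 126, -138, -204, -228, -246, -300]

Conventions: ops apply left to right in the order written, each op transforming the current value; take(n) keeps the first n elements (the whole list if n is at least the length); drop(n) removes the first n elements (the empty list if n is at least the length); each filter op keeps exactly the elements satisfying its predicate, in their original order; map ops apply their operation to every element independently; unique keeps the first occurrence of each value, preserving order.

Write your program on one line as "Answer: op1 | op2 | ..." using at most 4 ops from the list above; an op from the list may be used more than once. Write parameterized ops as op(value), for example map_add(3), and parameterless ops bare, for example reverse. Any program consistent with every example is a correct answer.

map_mul(-6) | sort_desc | drop(2)

Check, running the answer program on each example:
  [1, -3, 48, -13, 3, -40, -18, 12, 43, -44] -> [-6, 18, -288, 78, -18, 240, 108, -72, -258, 264] -> [264, 240, 108, 78, 18, -6, -18, -72, -258, -288] -> [108, 78, 18, -6, -18, -72, -258, -288]
  [9, -33, -33, 12, -19] -> [-54, 198, 198, -72, 114] -> [198, 198, 114, -54, -72] -> [114, -54, -72]
  [23, -21, 41, -28, -28, 38, 50, 34, -38] -> [-138, 126, -246, 168, 168, -228, -300, -204, 228] -> [228, 168, 168, 126, -138, -204, -228, -246, -300] -> [168, 126, -138, -204, -228, -246, -300]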